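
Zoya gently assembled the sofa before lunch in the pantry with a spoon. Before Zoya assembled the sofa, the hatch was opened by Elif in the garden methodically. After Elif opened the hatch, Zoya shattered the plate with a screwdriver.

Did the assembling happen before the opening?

The narrative orders the opening before the assembling.

no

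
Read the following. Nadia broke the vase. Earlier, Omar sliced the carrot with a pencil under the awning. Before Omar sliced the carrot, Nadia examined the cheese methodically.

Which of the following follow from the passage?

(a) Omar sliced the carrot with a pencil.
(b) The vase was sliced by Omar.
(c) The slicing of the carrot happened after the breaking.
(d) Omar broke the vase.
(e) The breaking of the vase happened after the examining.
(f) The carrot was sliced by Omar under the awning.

(a) Entailed — every conjunct here is already in the original slicing event.
(b) Not entailed — Omar sliced the carrot, not the vase; the vase belongs to the breaking event.
(c) Not entailed — the narrative places the slicing before the breaking, not after.
(d) Not entailed — the passage has Nadia breaking the vase, not Omar.
(e) Entailed — the narrative places the examining before the breaking.
(f) Entailed — dropping 'with a pencil' leaves a sub-description the original still satisfies.

(a), (e), (f)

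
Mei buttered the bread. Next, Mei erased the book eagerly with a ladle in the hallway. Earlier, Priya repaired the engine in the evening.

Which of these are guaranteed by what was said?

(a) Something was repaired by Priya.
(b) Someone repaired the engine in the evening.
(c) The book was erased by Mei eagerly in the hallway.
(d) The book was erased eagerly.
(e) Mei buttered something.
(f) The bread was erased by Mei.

(a), (b), (c), (d), (e)

(a) Entailed — dropping 'in the evening' and generalizing the patient leaves a sub-description the original still satisfies.
(b) Entailed — generalizing the agent leaves a sub-description the original still satisfies.
(c) Entailed — this follows by dropping conjuncts from the erasing event's description.
(d) Entailed — dropping 'in the hallway', 'with a ladle' and generalizing the agent leaves a sub-description the original still satisfies.
(e) Entailed — this follows by dropping conjuncts from the buttering event's description.
(f) Not entailed — Mei erased the book, not the bread; the bread belongs to the buttering event.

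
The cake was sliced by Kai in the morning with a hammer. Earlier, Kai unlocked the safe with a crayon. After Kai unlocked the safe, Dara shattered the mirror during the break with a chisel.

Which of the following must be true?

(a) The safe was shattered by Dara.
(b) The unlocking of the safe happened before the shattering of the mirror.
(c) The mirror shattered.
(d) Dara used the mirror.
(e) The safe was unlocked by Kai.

(a) Not entailed — Dara shattered the mirror, not the safe; the safe belongs to the unlocking event.
(b) Entailed — the narrative places the unlocking before the shattering.
(c) Entailed — 'Dara shattered the mirror' is causative; it entails the inchoative 'the mirror shattered'.
(d) Not entailed — the mirror is the patient, not an instrument — Dara used a chisel.
(e) Entailed — the original entails any weakening of itself; this just drops 'with a crayon'.

(b), (c), (e)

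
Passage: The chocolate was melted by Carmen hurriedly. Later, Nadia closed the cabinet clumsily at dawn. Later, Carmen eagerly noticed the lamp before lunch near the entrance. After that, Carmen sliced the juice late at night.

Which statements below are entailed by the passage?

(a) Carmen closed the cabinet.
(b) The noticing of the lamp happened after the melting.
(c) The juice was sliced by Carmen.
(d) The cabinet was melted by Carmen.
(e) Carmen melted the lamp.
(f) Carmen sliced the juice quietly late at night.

(a) Not entailed — the passage has Nadia closing the cabinet, not Carmen.
(b) Entailed — the narrative places the melting before the noticing.
(c) Entailed — the original entails any weakening of itself; this just drops 'late at night'.
(d) Not entailed — Carmen melted the chocolate, not the cabinet; the cabinet belongs to the closing event.
(e) Not entailed — Carmen melted the chocolate, not the lamp; the lamp belongs to the noticing event.
(f) Not entailed — 'quietly' adds information not in the original event.

(b), (c)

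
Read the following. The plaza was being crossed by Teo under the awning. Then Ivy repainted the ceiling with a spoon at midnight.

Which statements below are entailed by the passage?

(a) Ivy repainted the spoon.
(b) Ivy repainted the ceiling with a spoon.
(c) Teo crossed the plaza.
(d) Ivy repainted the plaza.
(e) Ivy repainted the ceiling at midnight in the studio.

(a) Not entailed — the spoon is the instrument, not what was repainted.
(b) Entailed — dropping 'at midnight' leaves a sub-description the original still satisfies.
(c) Not entailed — 'was crossing' is progressive on an accomplishment; it does not entail the completed 'crossed'.
(d) Not entailed — Ivy repainted the ceiling, not the plaza; the plaza belongs to the crossing event.
(e) Not entailed — 'in the studio' adds information not in the original event.

(b)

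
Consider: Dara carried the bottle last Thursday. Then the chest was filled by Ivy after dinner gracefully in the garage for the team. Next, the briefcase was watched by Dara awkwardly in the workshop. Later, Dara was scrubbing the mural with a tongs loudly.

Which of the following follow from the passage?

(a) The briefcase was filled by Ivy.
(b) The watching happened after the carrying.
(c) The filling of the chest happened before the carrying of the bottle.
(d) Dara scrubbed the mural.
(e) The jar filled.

(a) Not entailed — Ivy filled the chest, not the briefcase; the briefcase belongs to the watching event.
(b) Entailed — the narrative places the carrying before the watching.
(c) Not entailed — the narrative places the carrying before the filling, not after.
(d) Entailed — 'scrub' is an activity; 'was scrubbing' entails that some scrubbing happened, so 'scrubbed' holds.
(e) Not entailed — the chest is what filled, not the jar.

(b), (d)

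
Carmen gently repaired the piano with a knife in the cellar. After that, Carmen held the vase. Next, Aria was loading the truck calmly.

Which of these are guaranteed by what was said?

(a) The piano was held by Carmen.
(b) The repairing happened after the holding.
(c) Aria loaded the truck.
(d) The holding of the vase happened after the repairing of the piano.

(d)

(a) Not entailed — Carmen held the vase, not the piano; the piano belongs to the repairing event.
(b) Not entailed — the narrative places the repairing before the holding, not after.
(c) Not entailed — 'was loading' is progressive on an accomplishment; it does not entail the completed 'loaded'.
(d) Entailed — the narrative places the repairing before the holding.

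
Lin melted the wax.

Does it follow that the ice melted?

no

Nothing is said about any ice; only the wax is affected.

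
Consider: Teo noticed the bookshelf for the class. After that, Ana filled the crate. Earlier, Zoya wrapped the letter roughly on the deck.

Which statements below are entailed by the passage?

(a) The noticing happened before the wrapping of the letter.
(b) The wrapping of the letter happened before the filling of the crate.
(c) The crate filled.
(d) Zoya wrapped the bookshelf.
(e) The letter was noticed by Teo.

(b), (c)

(a) Not entailed — the narrative doesn't order the noticing relative to the wrapping.
(b) Entailed — the narrative places the wrapping before the filling.
(c) Entailed — 'Ana filled the crate' is causative; it entails the inchoative 'the crate filled'.
(d) Not entailed — Zoya wrapped the letter, not the bookshelf; the bookshelf belongs to the noticing event.
(e) Not entailed — Teo noticed the bookshelf, not the letter; the letter belongs to the wrapping event.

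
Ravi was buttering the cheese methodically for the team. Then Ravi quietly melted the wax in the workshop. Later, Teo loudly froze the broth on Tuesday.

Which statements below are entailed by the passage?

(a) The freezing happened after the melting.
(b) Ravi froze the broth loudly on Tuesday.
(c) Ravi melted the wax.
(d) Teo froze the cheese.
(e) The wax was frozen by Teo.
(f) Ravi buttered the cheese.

(a) Entailed — the narrative places the melting before the freezing.
(b) Not entailed — the passage has Teo freezing the broth, not Ravi.
(c) Entailed — every conjunct here is already in the original melting event.
(d) Not entailed — Teo froze the broth, not the cheese; the cheese belongs to the buttering event.
(e) Not entailed — Teo froze the broth, not the wax; the wax belongs to the melting event.
(f) Not entailed — 'was buttering' is progressive on an accomplishment; it does not entail the completed 'buttered'.

(a), (c)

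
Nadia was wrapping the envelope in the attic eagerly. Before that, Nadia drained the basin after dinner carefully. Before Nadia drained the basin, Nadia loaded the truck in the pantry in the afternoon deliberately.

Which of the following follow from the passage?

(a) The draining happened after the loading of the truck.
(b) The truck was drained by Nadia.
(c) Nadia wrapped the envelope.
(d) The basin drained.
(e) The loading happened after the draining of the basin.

(a) Entailed — the narrative places the loading before the draining.
(b) Not entailed — Nadia drained the basin, not the truck; the truck belongs to the loading event.
(c) Not entailed — 'was wrapping' is progressive on an accomplishment; it does not entail the completed 'wrapped'.
(d) Entailed — 'Nadia drained the basin' is causative; it entails the inchoative 'the basin drained'.
(e) Not entailed — the narrative places the loading before the draining, not after.

(a), (d)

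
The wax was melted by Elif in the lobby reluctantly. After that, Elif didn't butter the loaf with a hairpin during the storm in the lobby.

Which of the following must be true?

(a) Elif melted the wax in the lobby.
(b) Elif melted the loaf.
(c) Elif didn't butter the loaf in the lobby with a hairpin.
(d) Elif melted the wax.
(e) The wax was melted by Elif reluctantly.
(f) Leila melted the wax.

(a), (d), (e)

(a) Entailed — every conjunct here is already in the original melting event.
(b) Not entailed — Elif melted the wax, not the loaf; the loaf belongs to the buttering event.
(c) Not entailed — dropping 'during the storm' under negation is not valid — the original leaves open that Elif buttered the loaf some other way.
(d) Entailed — this follows by dropping conjuncts from the melting event's description.
(e) Entailed — dropping 'in the lobby' leaves a sub-description the original still satisfies.
(f) Not entailed — the passage has Elif melting the wax, not Leila.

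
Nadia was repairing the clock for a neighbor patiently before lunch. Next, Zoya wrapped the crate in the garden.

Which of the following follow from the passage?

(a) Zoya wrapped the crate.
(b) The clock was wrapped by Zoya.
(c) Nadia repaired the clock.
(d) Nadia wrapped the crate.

(a)

(a) Entailed — every conjunct here is already in the original wrapping event.
(b) Not entailed — Zoya wrapped the crate, not the clock; the clock belongs to the repairing event.
(c) Not entailed — 'was repairing' is progressive on an accomplishment; it does not entail the completed 'repaired'.
(d) Not entailed — the passage has Zoya wrapping the crate, not Nadia.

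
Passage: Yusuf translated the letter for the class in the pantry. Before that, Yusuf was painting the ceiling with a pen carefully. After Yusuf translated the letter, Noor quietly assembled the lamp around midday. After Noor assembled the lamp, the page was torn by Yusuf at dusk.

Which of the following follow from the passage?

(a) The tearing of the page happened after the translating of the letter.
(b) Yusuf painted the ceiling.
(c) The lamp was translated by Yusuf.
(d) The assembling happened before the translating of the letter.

(a) Entailed — the narrative places the translating before the tearing.
(b) Not entailed — 'was painting' is progressive on an accomplishment; it does not entail the completed 'painted'.
(c) Not entailed — Yusuf translated the letter, not the lamp; the lamp belongs to the assembling event.
(d) Not entailed — the narrative places the translating before the assembling, not after.

(a)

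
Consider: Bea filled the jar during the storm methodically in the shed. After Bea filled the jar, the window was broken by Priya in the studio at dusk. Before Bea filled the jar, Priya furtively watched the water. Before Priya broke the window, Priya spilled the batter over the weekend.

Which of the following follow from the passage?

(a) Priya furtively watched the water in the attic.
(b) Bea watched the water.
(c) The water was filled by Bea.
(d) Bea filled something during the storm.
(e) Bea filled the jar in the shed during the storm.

(d), (e)

(a) Not entailed — 'in the attic' adds information not in the original event.
(b) Not entailed — the passage has Priya watching the water, not Bea.
(c) Not entailed — Bea filled the jar, not the water; the water belongs to the watching event.
(d) Entailed — this follows by dropping conjuncts from the filling event's description.
(e) Entailed — this follows by dropping conjuncts from the filling event's description.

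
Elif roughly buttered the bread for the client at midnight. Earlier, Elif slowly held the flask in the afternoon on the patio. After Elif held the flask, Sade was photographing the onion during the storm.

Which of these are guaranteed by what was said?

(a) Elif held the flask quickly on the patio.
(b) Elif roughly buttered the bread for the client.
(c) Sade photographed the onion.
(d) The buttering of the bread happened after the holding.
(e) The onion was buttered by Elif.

(a) Not entailed — 'quickly' adds a manner not in (and inconsistent with) the original.
(b) Entailed — every conjunct here is already in the original buttering event.
(c) Not entailed — 'was photographing' is progressive on an accomplishment; it does not entail the completed 'photographed'.
(d) Entailed — the narrative places the holding before the buttering.
(e) Not entailed — Elif buttered the bread, not the onion; the onion belongs to the photographing event.

(b), (d)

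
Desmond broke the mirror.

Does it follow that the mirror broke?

'Desmond broke the mirror' is the causative; it entails the inchoative 'the mirror broke'.

yes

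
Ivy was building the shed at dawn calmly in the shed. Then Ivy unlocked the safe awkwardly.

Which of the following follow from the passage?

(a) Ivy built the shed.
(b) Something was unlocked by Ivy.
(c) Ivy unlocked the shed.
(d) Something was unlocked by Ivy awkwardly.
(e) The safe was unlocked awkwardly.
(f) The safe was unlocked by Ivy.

(b), (d), (e), (f)

(a) Not entailed — 'was building' is progressive on an accomplishment; it does not entail the completed 'built'.
(b) Entailed — the original entails any weakening of itself; this just drops 'awkwardly' and generalizes the patient.
(c) Not entailed — Ivy unlocked the safe, not the shed; the shed belongs to the building event.
(d) Entailed — the original entails any weakening of itself; this just generalizes the patient.
(e) Entailed — every conjunct here is already in the original unlocking event.
(f) Entailed — every conjunct here is already in the original unlocking event.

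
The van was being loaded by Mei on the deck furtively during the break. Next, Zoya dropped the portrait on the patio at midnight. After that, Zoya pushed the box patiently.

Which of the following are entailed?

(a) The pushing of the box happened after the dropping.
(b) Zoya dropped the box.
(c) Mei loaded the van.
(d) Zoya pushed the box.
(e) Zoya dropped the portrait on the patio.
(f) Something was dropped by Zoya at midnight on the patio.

(a), (d), (e), (f)

(a) Entailed — the narrative places the dropping before the pushing.
(b) Not entailed — Zoya dropped the portrait, not the box; the box belongs to the pushing event.
(c) Not entailed — 'was loading' is progressive on an accomplishment; it does not entail the completed 'loaded'.
(d) Entailed — the original entails any weakening of itself; this just drops 'patiently'.
(e) Entailed — every conjunct here is already in the original dropping event.
(f) Entailed — this follows by dropping conjuncts from the dropping event's description.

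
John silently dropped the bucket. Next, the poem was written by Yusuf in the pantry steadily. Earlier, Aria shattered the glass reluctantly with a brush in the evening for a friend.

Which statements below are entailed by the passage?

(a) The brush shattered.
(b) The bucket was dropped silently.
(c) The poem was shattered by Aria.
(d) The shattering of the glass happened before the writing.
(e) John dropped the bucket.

(b), (d), (e)

(a) Not entailed — the glass is what shattered, not the brush.
(b) Entailed — generalizing the agent leaves a sub-description the original still satisfies.
(c) Not entailed — Aria shattered the glass, not the poem; the poem belongs to the writing event.
(d) Entailed — the narrative places the shattering before the writing.
(e) Entailed — this follows by dropping conjuncts from the dropping event's description.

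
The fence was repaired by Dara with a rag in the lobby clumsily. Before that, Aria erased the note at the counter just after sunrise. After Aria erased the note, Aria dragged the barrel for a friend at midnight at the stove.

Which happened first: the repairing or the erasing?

the erasing

The connectives place the erasing before the repairing.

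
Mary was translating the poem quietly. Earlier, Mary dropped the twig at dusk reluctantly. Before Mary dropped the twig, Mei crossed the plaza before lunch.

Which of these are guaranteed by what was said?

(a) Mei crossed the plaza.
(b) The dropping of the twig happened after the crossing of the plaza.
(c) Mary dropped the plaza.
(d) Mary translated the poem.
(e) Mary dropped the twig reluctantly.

(a) Entailed — the original entails any weakening of itself; this just drops 'before lunch'.
(b) Entailed — the narrative places the crossing before the dropping.
(c) Not entailed — Mary dropped the twig, not the plaza; the plaza belongs to the crossing event.
(d) Not entailed — 'was translating' is progressive on an accomplishment; it does not entail the completed 'translated'.
(e) Entailed — this follows by dropping conjuncts from the dropping event's description.

(a), (b), (e)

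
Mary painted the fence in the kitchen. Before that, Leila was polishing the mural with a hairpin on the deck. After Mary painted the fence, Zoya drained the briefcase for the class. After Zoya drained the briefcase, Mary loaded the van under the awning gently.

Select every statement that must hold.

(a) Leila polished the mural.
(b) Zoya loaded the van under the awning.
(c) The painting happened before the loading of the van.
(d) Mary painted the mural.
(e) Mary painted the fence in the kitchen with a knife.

(a), (c)

(a) Entailed — 'polish' is an activity; 'was polishing' entails that some polishing happened, so 'polished' holds.
(b) Not entailed — the passage has Mary loading the van, not Zoya.
(c) Entailed — the narrative places the painting before the loading.
(d) Not entailed — Mary painted the fence, not the mural; the mural belongs to the polishing event.
(e) Not entailed — 'with a knife' adds information not in the original event.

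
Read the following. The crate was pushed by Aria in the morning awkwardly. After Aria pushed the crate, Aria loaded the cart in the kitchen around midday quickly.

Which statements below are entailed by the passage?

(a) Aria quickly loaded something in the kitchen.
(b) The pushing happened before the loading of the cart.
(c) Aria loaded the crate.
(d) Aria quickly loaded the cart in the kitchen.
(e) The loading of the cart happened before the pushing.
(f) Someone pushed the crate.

(a), (b), (d), (f)

(a) Entailed — every conjunct here is already in the original loading event.
(b) Entailed — the narrative places the pushing before the loading.
(c) Not entailed — Aria loaded the cart, not the crate; the crate belongs to the pushing event.
(d) Entailed — the original entails any weakening of itself; this just drops 'around midday'.
(e) Not entailed — the narrative places the pushing before the loading, not after.
(f) Entailed — the original entails any weakening of itself; this just drops 'awkwardly', 'in the morning' and generalizes the agent.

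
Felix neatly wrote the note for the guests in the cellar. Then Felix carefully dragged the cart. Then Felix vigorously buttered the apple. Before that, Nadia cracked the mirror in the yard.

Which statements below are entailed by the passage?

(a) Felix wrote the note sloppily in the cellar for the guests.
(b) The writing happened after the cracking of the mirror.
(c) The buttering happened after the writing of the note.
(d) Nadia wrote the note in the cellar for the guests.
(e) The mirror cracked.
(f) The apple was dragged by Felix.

(a) Not entailed — 'sloppily' adds a manner not in (and inconsistent with) the original.
(b) Not entailed — the narrative doesn't order the cracking relative to the writing.
(c) Entailed — the narrative places the writing before the buttering.
(d) Not entailed — the passage has Felix writing the note, not Nadia.
(e) Entailed — 'Nadia cracked the mirror' is causative; it entails the inchoative 'the mirror cracked'.
(f) Not entailed — Felix dragged the cart, not the apple; the apple belongs to the buttering event.

(c), (e)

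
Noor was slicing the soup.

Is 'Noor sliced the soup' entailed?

no

'was slicing' is progressive; for an accomplishment like 'slice the soup', it doesn't entail completion.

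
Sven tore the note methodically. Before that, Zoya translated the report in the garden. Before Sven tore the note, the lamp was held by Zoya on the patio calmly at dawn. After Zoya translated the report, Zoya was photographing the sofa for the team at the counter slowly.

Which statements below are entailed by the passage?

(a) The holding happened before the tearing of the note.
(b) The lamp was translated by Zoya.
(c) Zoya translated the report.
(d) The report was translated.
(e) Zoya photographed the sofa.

(a), (c), (d)

(a) Entailed — the narrative places the holding before the tearing.
(b) Not entailed — Zoya translated the report, not the lamp; the lamp belongs to the holding event.
(c) Entailed — dropping 'in the garden' leaves a sub-description the original still satisfies.
(d) Entailed — this follows by dropping conjuncts from the translating event's description.
(e) Not entailed — 'was photographing' is progressive on an accomplishment; it does not entail the completed 'photographed'.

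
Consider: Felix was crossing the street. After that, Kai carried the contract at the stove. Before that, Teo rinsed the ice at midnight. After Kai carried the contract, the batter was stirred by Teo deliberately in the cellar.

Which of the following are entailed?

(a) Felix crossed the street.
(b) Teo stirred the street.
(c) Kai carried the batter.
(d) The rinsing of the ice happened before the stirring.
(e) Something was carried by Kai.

(d), (e)

(a) Not entailed — 'was crossing' is progressive on an accomplishment; it does not entail the completed 'crossed'.
(b) Not entailed — Teo stirred the batter, not the street; the street belongs to the crossing event.
(c) Not entailed — Kai carried the contract, not the batter; the batter belongs to the stirring event.
(d) Entailed — the narrative places the rinsing before the stirring.
(e) Entailed — this follows by dropping conjuncts from the carrying event's description.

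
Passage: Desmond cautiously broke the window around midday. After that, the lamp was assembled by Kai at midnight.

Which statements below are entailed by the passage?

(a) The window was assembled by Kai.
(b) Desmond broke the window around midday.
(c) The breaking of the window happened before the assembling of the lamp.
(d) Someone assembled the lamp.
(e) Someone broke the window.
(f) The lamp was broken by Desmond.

(a) Not entailed — Kai assembled the lamp, not the window; the window belongs to the breaking event.
(b) Entailed — dropping 'cautiously' leaves a sub-description the original still satisfies.
(c) Entailed — the narrative places the breaking before the assembling.
(d) Entailed — this follows by dropping conjuncts from the assembling event's description.
(e) Entailed — this follows by dropping conjuncts from the breaking event's description.
(f) Not entailed — Desmond broke the window, not the lamp; the lamp belongs to the assembling event.

(b), (c), (d), (e)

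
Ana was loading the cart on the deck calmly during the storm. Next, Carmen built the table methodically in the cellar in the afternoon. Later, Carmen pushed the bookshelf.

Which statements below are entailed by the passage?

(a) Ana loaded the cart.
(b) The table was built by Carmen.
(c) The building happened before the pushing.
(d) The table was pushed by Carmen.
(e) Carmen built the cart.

(a) Not entailed — 'was loading' is progressive on an accomplishment; it does not entail the completed 'loaded'.
(b) Entailed — this follows by dropping conjuncts from the building event's description.
(c) Entailed — the narrative places the building before the pushing.
(d) Not entailed — Carmen pushed the bookshelf, not the table; the table belongs to the building event.
(e) Not entailed — Carmen built the table, not the cart; the cart belongs to the loading event.

(b), (c)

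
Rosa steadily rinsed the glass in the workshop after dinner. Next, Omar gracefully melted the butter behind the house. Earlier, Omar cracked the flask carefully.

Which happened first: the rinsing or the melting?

The connectives place the rinsing before the melting.

the rinsing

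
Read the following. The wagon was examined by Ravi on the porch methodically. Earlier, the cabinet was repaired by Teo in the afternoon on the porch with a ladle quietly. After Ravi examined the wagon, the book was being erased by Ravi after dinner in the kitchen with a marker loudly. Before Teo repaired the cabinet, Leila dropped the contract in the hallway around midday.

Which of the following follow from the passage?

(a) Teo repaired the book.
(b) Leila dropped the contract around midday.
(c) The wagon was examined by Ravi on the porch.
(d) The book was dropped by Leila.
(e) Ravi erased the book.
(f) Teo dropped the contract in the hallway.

(b), (c)

(a) Not entailed — Teo repaired the cabinet, not the book; the book belongs to the erasing event.
(b) Entailed — every conjunct here is already in the original dropping event.
(c) Entailed — the original entails any weakening of itself; this just drops 'methodically'.
(d) Not entailed — Leila dropped the contract, not the book; the book belongs to the erasing event.
(e) Not entailed — 'was erasing' is progressive on an accomplishment; it does not entail the completed 'erased'.
(f) Not entailed — the passage has Leila dropping the contract, not Teo.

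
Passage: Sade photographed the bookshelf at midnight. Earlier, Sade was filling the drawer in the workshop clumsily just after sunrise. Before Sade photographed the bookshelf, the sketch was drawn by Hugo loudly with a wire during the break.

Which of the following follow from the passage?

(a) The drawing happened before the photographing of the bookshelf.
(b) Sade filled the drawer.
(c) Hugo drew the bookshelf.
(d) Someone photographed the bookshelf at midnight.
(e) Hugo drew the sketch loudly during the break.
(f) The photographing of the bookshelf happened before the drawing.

(a), (d), (e)

(a) Entailed — the narrative places the drawing before the photographing.
(b) Not entailed — 'was filling' is progressive on an accomplishment; it does not entail the completed 'filled'.
(c) Not entailed — Hugo drew the sketch, not the bookshelf; the bookshelf belongs to the photographing event.
(d) Entailed — the original entails any weakening of itself; this just generalizes the agent.
(e) Entailed — every conjunct here is already in the original drawing event.
(f) Not entailed — the narrative places the drawing before the photographing, not after.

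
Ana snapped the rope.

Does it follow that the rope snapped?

'Ana snapped the rope' is the causative; it entails the inchoative 'the rope snapped'.

yes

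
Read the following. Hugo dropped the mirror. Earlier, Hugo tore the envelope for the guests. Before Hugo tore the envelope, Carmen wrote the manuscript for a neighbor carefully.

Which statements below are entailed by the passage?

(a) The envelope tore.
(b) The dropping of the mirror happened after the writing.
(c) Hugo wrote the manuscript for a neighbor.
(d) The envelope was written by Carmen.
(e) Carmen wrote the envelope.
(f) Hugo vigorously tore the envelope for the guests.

(a), (b)

(a) Entailed — 'Hugo tore the envelope' is causative; it entails the inchoative 'the envelope tore'.
(b) Entailed — the narrative places the writing before the dropping.
(c) Not entailed — the passage has Carmen writing the manuscript, not Hugo.
(d) Not entailed — Carmen wrote the manuscript, not the envelope; the envelope belongs to the tearing event.
(e) Not entailed — Carmen wrote the manuscript, not the envelope; the envelope belongs to the tearing event.
(f) Not entailed — 'vigorously' adds information not in the original event.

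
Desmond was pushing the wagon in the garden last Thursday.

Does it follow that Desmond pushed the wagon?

'push' is atelic; if Desmond was pushing the wagon, then Desmond pushed the wagon (for some time).

yes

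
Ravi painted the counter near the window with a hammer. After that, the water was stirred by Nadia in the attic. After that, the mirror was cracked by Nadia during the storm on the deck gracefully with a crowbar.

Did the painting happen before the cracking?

The narrative orders the painting before the cracking.

yes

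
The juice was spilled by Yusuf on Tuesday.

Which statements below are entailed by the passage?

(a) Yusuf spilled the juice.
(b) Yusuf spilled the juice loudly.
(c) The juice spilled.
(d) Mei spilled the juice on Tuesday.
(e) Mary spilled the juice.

(a), (c)

(a) Entailed — the original entails any weakening of itself; this just drops 'on Tuesday'.
(b) Not entailed — 'loudly' adds information not in the original event.
(c) Entailed — 'Yusuf spilled the juice' is causative; it entails the inchoative 'the juice spilled'.
(d) Not entailed — the passage has Yusuf spilling the juice, not Mei.
(e) Not entailed — the passage has Yusuf spilling the juice, not Mary.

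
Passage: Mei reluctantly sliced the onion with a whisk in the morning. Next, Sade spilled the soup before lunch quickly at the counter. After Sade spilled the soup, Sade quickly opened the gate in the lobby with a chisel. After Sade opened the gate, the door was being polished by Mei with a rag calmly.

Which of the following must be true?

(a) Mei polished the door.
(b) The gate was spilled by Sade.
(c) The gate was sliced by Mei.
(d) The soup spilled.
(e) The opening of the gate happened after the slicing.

(a), (d), (e)

(a) Entailed — 'polish' is an activity; 'was polishing' entails that some polishing happened, so 'polished' holds.
(b) Not entailed — Sade spilled the soup, not the gate; the gate belongs to the opening event.
(c) Not entailed — Mei sliced the onion, not the gate; the gate belongs to the opening event.
(d) Entailed — 'Sade spilled the soup' is causative; it entails the inchoative 'the soup spilled'.
(e) Entailed — the narrative places the slicing before the opening.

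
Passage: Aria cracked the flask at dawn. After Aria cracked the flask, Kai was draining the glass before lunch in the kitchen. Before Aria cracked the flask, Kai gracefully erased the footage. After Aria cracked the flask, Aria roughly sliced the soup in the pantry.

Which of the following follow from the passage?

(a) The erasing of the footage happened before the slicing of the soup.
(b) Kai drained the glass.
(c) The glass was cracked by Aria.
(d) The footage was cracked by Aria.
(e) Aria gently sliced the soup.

(a) Entailed — the narrative places the erasing before the slicing.
(b) Not entailed — 'was draining' is progressive on an accomplishment; it does not entail the completed 'drained'.
(c) Not entailed — Aria cracked the flask, not the glass; the glass belongs to the draining event.
(d) Not entailed — Aria cracked the flask, not the footage; the footage belongs to the erasing event.
(e) Not entailed — 'gently' adds a manner not in (and inconsistent with) the original.

(a)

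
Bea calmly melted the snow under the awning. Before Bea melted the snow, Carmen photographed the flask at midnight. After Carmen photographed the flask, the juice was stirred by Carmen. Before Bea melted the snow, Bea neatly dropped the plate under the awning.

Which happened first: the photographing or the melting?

the photographing

The connectives place the photographing before the melting.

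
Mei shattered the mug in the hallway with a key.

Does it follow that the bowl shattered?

no

Nothing is said about any bowl; only the mug is affected.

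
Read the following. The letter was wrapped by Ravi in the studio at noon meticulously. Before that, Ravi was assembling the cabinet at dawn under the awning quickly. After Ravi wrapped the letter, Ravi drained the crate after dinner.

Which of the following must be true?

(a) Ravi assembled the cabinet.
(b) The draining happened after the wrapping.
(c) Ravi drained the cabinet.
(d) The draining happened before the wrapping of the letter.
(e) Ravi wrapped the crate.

(b)

(a) Not entailed — 'was assembling' is progressive on an accomplishment; it does not entail the completed 'assembled'.
(b) Entailed — the narrative places the wrapping before the draining.
(c) Not entailed — Ravi drained the crate, not the cabinet; the cabinet belongs to the assembling event.
(d) Not entailed — the narrative places the wrapping before the draining, not after.
(e) Not entailed — Ravi wrapped the letter, not the crate; the crate belongs to the draining event.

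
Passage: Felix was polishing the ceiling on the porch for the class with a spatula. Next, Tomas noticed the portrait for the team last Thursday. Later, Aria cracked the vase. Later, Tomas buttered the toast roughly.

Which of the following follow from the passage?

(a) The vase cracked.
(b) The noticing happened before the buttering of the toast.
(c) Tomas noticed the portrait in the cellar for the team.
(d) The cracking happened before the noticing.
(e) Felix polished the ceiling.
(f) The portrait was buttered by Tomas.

(a) Entailed — 'Aria cracked the vase' is causative; it entails the inchoative 'the vase cracked'.
(b) Entailed — the narrative places the noticing before the buttering.
(c) Not entailed — 'in the cellar' adds information not in the original event.
(d) Not entailed — the narrative places the noticing before the cracking, not after.
(e) Entailed — 'polish' is an activity; 'was polishing' entails that some polishing happened, so 'polished' holds.
(f) Not entailed — Tomas buttered the toast, not the portrait; the portrait belongs to the noticing event.

(a), (b), (e)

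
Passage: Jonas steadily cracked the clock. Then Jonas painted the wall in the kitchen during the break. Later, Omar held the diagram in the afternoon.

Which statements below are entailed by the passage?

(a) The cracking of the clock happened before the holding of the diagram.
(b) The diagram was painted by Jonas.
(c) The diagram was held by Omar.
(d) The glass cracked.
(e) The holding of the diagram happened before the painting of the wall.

(a) Entailed — the narrative places the cracking before the holding.
(b) Not entailed — Jonas painted the wall, not the diagram; the diagram belongs to the holding event.
(c) Entailed — every conjunct here is already in the original holding event.
(d) Not entailed — the clock is what cracked, not the glass.
(e) Not entailed — the narrative places the painting before the holding, not after.

(a), (c)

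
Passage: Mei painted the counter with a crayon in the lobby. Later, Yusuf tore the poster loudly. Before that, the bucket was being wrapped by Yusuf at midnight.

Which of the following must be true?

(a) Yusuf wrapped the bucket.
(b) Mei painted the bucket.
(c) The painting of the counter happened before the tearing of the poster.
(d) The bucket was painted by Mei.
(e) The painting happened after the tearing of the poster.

(a) Not entailed — 'was wrapping' is progressive on an accomplishment; it does not entail the completed 'wrapped'.
(b) Not entailed — Mei painted the counter, not the bucket; the bucket belongs to the wrapping event.
(c) Entailed — the narrative places the painting before the tearing.
(d) Not entailed — Mei painted the counter, not the bucket; the bucket belongs to the wrapping event.
(e) Not entailed — the narrative places the painting before the tearing, not after.

(c)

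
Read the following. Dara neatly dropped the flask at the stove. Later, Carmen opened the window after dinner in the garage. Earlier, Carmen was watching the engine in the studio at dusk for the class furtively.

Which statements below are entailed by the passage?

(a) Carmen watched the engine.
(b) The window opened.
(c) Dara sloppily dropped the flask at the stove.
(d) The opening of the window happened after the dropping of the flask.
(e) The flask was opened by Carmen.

(a) Entailed — 'watch' is an activity; 'was watching' entails that some watching happened, so 'watched' holds.
(b) Entailed — 'Carmen opened the window' is causative; it entails the inchoative 'the window opened'.
(c) Not entailed — 'sloppily' adds a manner not in (and inconsistent with) the original.
(d) Entailed — the narrative places the dropping before the opening.
(e) Not entailed — Carmen opened the window, not the flask; the flask belongs to the dropping event.

(a), (b), (d)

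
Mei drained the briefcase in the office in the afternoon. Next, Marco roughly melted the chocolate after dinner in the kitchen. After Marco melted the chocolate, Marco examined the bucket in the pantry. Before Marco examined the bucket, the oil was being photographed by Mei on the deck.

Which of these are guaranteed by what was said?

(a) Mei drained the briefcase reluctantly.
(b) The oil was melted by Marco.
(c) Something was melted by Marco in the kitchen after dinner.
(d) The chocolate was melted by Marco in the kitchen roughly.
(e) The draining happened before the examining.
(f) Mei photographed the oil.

(c), (d), (e)

(a) Not entailed — 'reluctantly' adds information not in the original event.
(b) Not entailed — Marco melted the chocolate, not the oil; the oil belongs to the photographing event.
(c) Entailed — the original entails any weakening of itself; this just drops 'roughly' and generalizes the patient.
(d) Entailed — dropping 'after dinner' leaves a sub-description the original still satisfies.
(e) Entailed — the narrative places the draining before the examining.
(f) Not entailed — 'was photographing' is progressive on an accomplishment; it does not entail the completed 'photographed'.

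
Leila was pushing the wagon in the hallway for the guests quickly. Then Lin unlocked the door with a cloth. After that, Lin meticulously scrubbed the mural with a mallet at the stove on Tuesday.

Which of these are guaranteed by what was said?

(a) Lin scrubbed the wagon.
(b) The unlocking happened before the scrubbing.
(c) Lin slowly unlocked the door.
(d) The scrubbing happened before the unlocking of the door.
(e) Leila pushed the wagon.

(b), (e)

(a) Not entailed — Lin scrubbed the mural, not the wagon; the wagon belongs to the pushing event.
(b) Entailed — the narrative places the unlocking before the scrubbing.
(c) Not entailed — 'slowly' adds information not in the original event.
(d) Not entailed — the narrative places the unlocking before the scrubbing, not after.
(e) Entailed — 'push' is an activity; 'was pushing' entails that some pushing happened, so 'pushed' holds.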